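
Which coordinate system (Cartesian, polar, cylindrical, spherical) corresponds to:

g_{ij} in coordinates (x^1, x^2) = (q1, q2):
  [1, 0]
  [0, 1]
All components are constant and the metric is the identity, i.e. orthonormal rectilinear coordinates.
Cartesian (2D) coordinates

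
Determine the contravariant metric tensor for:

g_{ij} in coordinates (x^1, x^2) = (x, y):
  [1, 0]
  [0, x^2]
The metric is diagonal, so g^{ij} is diagonal with entries 1/g_{ii}: diag(1, 1/(x^2)).
g^{ij}:
  [1, 0]
  [0, 1/x^2]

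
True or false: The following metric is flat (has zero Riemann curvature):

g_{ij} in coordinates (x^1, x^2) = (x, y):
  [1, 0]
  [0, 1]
All metric components are constant, so every Christoffel symbol vanishes and R^i_{jkl} = 0.
True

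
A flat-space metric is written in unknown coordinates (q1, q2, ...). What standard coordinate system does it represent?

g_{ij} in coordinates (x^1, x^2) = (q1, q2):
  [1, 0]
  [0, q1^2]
The line element ds^2 = dq1^2 + q1^2 dq2^2 is dr^2 + r^2 dθ^2 with q1 = r, q2 = θ.
polar coordinates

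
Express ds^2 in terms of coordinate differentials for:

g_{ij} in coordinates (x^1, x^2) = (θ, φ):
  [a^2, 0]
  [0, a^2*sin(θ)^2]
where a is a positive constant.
ds^2 = g_{ij} dx^i dx^j; only the non-zero components contribute.
ds^2 = a^2 dθ^2 + a^2*sin(θ)^2 dφ^2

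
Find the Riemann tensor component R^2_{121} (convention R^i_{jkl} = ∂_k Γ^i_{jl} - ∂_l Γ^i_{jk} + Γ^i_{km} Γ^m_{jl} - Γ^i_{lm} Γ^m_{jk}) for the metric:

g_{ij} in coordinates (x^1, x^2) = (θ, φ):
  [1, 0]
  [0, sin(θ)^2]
Non-zero Christoffel symbols (Γ^k_{ij} = Γ^k_{ji}):
Γ^θ_{φ φ} = -sin(2*θ)/2
Γ^φ_{θ φ} = 1/tan(θ)
R^φ_{θ φ θ} = ∂_φ Γ^φ_{θ θ} - ∂_θ Γ^φ_{θ φ} + Γ^φ_{φ m} Γ^m_{θ θ} - Γ^φ_{θ m} Γ^m_{θ φ}
  = (0) - (-1/sin(θ)^2) + (0) - (1/tan(θ)^2) = 1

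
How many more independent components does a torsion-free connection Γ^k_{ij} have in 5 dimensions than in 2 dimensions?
Independent components in n dimensions: n × n(n+1)/2 = n^2(n+1)/2.
5D: 5 × 15 = 75
2D: 2 × 3 = 6
Difference = 75 - 6 = 69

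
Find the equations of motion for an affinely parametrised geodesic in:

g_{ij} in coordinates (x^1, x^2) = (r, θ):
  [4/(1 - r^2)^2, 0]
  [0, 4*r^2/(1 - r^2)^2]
Geodesic equation: d^2x^k/dλ^2 + Γ^k_{ij} (dx^i/dλ)(dx^j/dλ) = 0.
Non-zero Christoffel symbols:
Γ^r_{r r} = 2*r/(1 - r^2)
Γ^r_{θ θ} = (r^3 + r)/(r^2 - 1)
Γ^θ_{r θ} = (-r^2 - 1)/(r^3 - r)
Substituting (the symmetric pair Γ^k_{ij}, Γ^k_{ji} combines into a factor 2):
d^2r/dλ^2 + (2*r/(1 - r^2)) (dr/dλ)^2 + ((r^3 + r)/(r^2 - 1)) (dθ/dλ)^2 = 0
d^2θ/dλ^2 + ((-2*r^2 - 2)/(r^3 - r)) (dr/dλ)(dθ/dλ) = 0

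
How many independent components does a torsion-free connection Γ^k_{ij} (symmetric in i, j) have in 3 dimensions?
Γ^k_{ij} has n choices for the upper index and n(n+1)/2 independent symmetric lower index pairs.
Total = 3 × 3×4/2 = 3 × 6 = 18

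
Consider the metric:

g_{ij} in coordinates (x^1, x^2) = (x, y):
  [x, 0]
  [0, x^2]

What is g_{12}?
With x^1 = x, x^2 = y, g_{12} = g_{xy} is the row-1, column-2 entry of the matrix.
g_{12} = 0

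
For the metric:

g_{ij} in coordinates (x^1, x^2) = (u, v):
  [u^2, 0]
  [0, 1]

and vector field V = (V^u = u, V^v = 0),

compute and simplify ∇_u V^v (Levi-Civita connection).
Non-zero Christoffel symbols:
Γ^u_{u u} = 1/u
∇_u V^v = ∂_u V^v + Γ^v_{u j} V^j
  = (0) + (0)(u) + (0)(0)
  = 0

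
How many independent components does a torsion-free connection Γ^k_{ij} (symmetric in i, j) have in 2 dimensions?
Γ^k_{ij} has n choices for the upper index and n(n+1)/2 independent symmetric lower index pairs.
Total = 2 × 2×3/2 = 2 × 3 = 6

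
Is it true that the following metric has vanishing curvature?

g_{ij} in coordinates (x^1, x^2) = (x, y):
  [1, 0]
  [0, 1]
All metric components are constant, so every Christoffel symbol vanishes and R^i_{jkl} = 0.
Yes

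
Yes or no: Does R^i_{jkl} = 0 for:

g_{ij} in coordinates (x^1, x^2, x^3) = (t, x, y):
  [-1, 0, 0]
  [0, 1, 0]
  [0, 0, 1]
All metric components are constant, so every Christoffel symbol vanishes and R^i_{jkl} = 0.
Yes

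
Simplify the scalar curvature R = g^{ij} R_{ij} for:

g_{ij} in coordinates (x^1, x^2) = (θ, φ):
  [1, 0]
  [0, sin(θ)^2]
Non-zero Christoffel symbols (Γ^k_{ij} = Γ^k_{ji}):
Γ^θ_{φ φ} = -sin(2*θ)/2
Γ^φ_{θ φ} = 1/tan(θ)
Ricci tensor (R_{ij} = R^k_{ikj}): R_{θθ} = 1, R_{θφ} = 0, R_{φφ} = sin(θ)^2
Inverse metric: g^{θθ} = 1, g^{φφ} = 1/sin(θ)^2
R = g^{ij} R_{ij} = (1)(1) + (1/sin(θ)^2)(sin(θ)^2) = 2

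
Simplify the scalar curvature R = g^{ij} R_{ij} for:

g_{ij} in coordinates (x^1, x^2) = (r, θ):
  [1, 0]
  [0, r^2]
Non-zero Christoffel symbols (Γ^k_{ij} = Γ^k_{ji}):
Γ^r_{θ θ} = -r
Γ^θ_{r θ} = 1/r
Ricci tensor (R_{ij} = R^k_{ikj}): R_{rr} = 0, R_{rθ} = 0, R_{θθ} = 0
Inverse metric: g^{rr} = 1, g^{θθ} = 1/r^2
R = g^{ij} R_{ij} = (1)(0) + (1/r^2)(0) = 0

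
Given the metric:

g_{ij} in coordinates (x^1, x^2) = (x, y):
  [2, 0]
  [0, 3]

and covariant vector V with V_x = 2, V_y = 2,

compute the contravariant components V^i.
Inverse metric (diagonal): g^{xx} = 1/2, g^{yy} = 1/3
V^i = g^{ij} V_j:
V^x = (1/2)(2) + (0)(2) = 1
V^y = (0)(2) + (1/3)(2) = 2/3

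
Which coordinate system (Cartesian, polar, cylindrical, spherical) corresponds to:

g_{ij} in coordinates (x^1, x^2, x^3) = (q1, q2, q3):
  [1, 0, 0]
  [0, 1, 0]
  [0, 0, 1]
All components are constant and the metric is the identity, i.e. orthonormal rectilinear coordinates.
Cartesian (3D) coordinates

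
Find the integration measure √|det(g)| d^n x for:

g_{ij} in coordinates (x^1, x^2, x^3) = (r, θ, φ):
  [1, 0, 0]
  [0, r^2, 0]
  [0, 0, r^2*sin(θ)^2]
det(g) = r^4*sin(θ)^2
√|det(g)| = r^2*sin(θ) (taking 0 < θ < π so that |sin(θ)| = sin(θ))
Volume element: dV = r^2*sin(θ) dr dθ dφ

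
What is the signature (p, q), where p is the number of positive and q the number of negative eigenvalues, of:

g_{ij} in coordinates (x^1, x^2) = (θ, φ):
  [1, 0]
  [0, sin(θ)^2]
The metric is diagonal, so its eigenvalues are the diagonal entries: 1, sin(θ)^2 (at a generic point, where coordinate-dependent entries are positive).
2 positive, 0 negative.
(2, 0) - Riemannian (positive definite)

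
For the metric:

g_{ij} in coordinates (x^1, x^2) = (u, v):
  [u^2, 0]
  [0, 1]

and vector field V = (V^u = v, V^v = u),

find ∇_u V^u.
Non-zero Christoffel symbols:
Γ^u_{u u} = 1/u
∇_u V^u = ∂_u V^u + Γ^u_{u j} V^j
  = (0) + (1/u)(v) + (0)(u)
  = v/u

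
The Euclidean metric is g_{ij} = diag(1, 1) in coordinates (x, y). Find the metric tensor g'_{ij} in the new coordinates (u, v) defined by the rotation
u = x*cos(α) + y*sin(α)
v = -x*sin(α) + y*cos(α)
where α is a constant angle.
Invert the transformation: x = u*cos(α) - v*sin(α), y = u*sin(α) + v*cos(α)
g'_{ij} = (∂x^k/∂x'^i)(∂x^l/∂x'^j) g_{kl}; with g_{kl} = δ_{kl} this is Σ_k (∂x^k/∂x'^i)(∂x^k/∂x'^j).
Jacobian: ∂x/∂u = cos(α), ∂x/∂v = -sin(α), ∂y/∂u = sin(α), ∂y/∂v = cos(α)
g'_{uu} = (cos(α))(cos(α)) + (sin(α))(sin(α)) = 1
g'_{uv} = (cos(α))(-sin(α)) + (sin(α))(cos(α)) = 0
g'_{vv} = (-sin(α))(-sin(α)) + (cos(α))(cos(α)) = 1
g'_{ij} = diag(1, 1)
The Euclidean metric is invariant under rotations.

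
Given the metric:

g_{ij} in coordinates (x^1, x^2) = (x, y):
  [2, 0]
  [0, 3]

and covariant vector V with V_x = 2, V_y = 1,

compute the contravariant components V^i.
Inverse metric (diagonal): g^{xx} = 1/2, g^{yy} = 1/3
V^i = g^{ij} V_j:
V^x = (1/2)(2) + (0)(1) = 1
V^y = (0)(2) + (1/3)(1) = 1/3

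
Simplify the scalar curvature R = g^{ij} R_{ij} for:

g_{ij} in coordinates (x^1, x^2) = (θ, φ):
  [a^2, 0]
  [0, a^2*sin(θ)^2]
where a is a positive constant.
Non-zero Christoffel symbols (Γ^k_{ij} = Γ^k_{ji}):
Γ^θ_{φ φ} = -sin(2*θ)/2
Γ^φ_{θ φ} = 1/tan(θ)
Ricci tensor (R_{ij} = R^k_{ikj}): R_{θθ} = 1, R_{θφ} = 0, R_{φφ} = sin(θ)^2
Inverse metric: g^{θθ} = 1/a^2, g^{φφ} = 1/(a^2*sin(θ)^2)
R = g^{ij} R_{ij} = (1/a^2)(1) + (1/(a^2*sin(θ)^2))(sin(θ)^2) = 2/a^2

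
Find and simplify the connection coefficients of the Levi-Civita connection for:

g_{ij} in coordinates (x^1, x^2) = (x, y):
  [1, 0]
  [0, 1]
Using Γ^k_{ij} = (1/2) g^{km} (∂_i g_{mj} + ∂_j g_{mi} - ∂_m g_{ij}); the metric is diagonal, so only the m = k term contributes.
Every metric component is constant, so all ∂_m g_{ij} = 0 and every Christoffel symbol vanishes.
All Christoffel symbols are zero.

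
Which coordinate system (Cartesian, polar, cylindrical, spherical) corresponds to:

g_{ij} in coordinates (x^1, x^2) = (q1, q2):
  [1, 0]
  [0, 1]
All components are constant and the metric is the identity, i.e. orthonormal rectilinear coordinates.
Cartesian (2D) coordinates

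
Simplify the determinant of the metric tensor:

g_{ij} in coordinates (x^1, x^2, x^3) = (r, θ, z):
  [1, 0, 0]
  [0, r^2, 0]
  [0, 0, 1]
Diagonal metric: det(g) = g_{11}·g_{22}·g_{33}
= (1)·(r^2)·(1)
det(g) = r^2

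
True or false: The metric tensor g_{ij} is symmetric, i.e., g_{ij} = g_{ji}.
By definition the metric is a symmetric bilinear form, g_{ij} = g_{ji}.
True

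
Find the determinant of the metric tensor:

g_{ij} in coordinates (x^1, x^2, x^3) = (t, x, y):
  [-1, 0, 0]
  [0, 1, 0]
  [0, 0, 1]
Diagonal metric: det(g) = g_{11}·g_{22}·g_{33}
= (-1)·(1)·(1)
det(g) = -1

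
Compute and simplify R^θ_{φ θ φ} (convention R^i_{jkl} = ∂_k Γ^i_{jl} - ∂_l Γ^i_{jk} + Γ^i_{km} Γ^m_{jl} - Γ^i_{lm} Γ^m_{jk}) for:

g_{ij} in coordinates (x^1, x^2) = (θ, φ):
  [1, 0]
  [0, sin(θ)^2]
Non-zero Christoffel symbols (Γ^k_{ij} = Γ^k_{ji}):
Γ^θ_{φ φ} = -sin(2*θ)/2
Γ^φ_{θ φ} = 1/tan(θ)
R^θ_{φ θ φ} = ∂_θ Γ^θ_{φ φ} - ∂_φ Γ^θ_{φ θ} + Γ^θ_{θ m} Γ^m_{φ φ} - Γ^θ_{φ m} Γ^m_{φ θ}
  = (-cos(2*θ)) - (0) + (0) - (-cos(θ)^2) = sin(θ)^2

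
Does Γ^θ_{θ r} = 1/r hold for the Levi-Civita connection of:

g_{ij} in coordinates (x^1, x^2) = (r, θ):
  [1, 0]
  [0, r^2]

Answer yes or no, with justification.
Γ^θ_{θ r} = (1/2) g^{θθ} (∂_θ g_{θr} + ∂_r g_{θθ} - ∂_θ g_{θr}) = (1/2)(1/r^2)((0) + (2*r) - (0)) = 1/r
This equals the proposed value 1/r.
Yes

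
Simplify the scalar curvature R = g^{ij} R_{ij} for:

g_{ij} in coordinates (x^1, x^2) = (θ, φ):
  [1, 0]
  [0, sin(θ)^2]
Non-zero Christoffel symbols (Γ^k_{ij} = Γ^k_{ji}):
Γ^θ_{φ φ} = -sin(2*θ)/2
Γ^φ_{θ φ} = 1/tan(θ)
Ricci tensor (R_{ij} = R^k_{ikj}): R_{θθ} = 1, R_{θφ} = 0, R_{φφ} = sin(θ)^2
Inverse metric: g^{θθ} = 1, g^{φφ} = 1/sin(θ)^2
R = g^{ij} R_{ij} = (1)(1) + (1/sin(θ)^2)(sin(θ)^2) = 2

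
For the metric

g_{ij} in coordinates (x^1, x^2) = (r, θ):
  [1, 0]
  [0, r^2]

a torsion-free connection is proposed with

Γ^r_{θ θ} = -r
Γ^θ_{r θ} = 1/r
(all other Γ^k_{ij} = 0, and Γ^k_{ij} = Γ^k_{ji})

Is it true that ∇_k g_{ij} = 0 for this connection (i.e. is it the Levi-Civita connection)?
Using ∇_k g_{ij} = ∂_k g_{ij} - Γ^m_{ki} g_{mj} - Γ^m_{kj} g_{im}:
e.g. ∇_r g_{θθ} = (2*r) - (r) - (r) = 0
Every component ∇_k g_{ij} vanishes: the connection is metric compatible.
Yes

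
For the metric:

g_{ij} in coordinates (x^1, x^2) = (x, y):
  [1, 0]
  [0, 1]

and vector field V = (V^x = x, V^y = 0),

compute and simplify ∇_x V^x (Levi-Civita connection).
All Christoffel symbols are zero.
∇_x V^x = ∂_x V^x + Γ^x_{x j} V^j
  = (1) + (0)(x) + (0)(0)
  = 1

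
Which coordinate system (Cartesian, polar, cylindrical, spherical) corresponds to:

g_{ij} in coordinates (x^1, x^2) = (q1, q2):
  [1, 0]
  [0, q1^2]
The line element ds^2 = dq1^2 + q1^2 dq2^2 is dr^2 + r^2 dθ^2 with q1 = r, q2 = θ.
polar coordinates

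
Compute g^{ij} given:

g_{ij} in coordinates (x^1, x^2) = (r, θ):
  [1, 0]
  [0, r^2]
The metric is diagonal, so g^{ij} is diagonal with entries 1/g_{ii}: diag(1, 1/(r^2)).
g^{ij}:
  [1, 0]
  [0, 1/r^2]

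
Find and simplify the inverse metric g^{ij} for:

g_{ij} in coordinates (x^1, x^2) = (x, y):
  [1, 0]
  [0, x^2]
The metric is diagonal, so g^{ij} is diagonal with entries 1/g_{ii}: diag(1, 1/(x^2)).
g^{ij}:
  [1, 0]
  [0, 1/x^2]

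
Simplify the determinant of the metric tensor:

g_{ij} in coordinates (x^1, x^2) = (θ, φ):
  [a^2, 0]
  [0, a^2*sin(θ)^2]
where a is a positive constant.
For a 2×2 metric: det(g) = g_{11}·g_{22} - g_{12}·g_{21}
= (a^2)·(a^2*sin(θ)^2) - (0)·(0)
= a^4*sin(θ)^2 - 0
det(g) = a^4*sin(θ)^2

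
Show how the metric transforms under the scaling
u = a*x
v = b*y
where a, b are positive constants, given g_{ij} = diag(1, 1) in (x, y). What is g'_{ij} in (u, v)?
Invert the transformation: x = u/a, y = v/b
g'_{ij} = (∂x^k/∂x'^i)(∂x^l/∂x'^j) g_{kl}; with g_{kl} = δ_{kl} this is Σ_k (∂x^k/∂x'^i)(∂x^k/∂x'^j).
Jacobian: ∂x/∂u = 1/a, ∂x/∂v = 0, ∂y/∂u = 0, ∂y/∂v = 1/b
g'_{uu} = (1/a)(1/a) + (0)(0) = 1/a^2
g'_{uv} = (1/a)(0) + (0)(1/b) = 0
g'_{vv} = (0)(0) + (1/b)(1/b) = 1/b^2
g'_{ij} = diag(1/a^2, 1/b^2)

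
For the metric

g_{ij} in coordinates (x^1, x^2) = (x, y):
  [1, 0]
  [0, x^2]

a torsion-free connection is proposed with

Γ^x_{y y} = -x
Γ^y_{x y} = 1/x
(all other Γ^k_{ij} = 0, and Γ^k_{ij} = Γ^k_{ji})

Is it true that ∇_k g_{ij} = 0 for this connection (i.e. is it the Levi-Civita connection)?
Using ∇_k g_{ij} = ∂_k g_{ij} - Γ^m_{ki} g_{mj} - Γ^m_{kj} g_{im}:
e.g. ∇_x g_{yy} = (2*x) - (x) - (x) = 0
Every component ∇_k g_{ij} vanishes: the connection is metric compatible.
Yes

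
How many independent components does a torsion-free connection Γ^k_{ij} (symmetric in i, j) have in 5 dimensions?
Γ^k_{ij} has n choices for the upper index and n(n+1)/2 independent symmetric lower index pairs.
Total = 5 × 5×6/2 = 5 × 15 = 75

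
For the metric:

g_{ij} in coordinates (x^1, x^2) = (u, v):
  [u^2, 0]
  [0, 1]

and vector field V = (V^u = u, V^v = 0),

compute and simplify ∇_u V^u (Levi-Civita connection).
Non-zero Christoffel symbols:
Γ^u_{u u} = 1/u
∇_u V^u = ∂_u V^u + Γ^u_{u j} V^j
  = (1) + (1/u)(u) + (0)(0)
  = 2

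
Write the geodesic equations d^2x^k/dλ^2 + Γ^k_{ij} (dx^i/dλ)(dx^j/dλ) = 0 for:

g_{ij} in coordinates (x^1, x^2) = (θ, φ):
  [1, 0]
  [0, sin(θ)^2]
Geodesic equation: d^2x^k/dλ^2 + Γ^k_{ij} (dx^i/dλ)(dx^j/dλ) = 0.
Non-zero Christoffel symbols:
Γ^θ_{φ φ} = -sin(2*θ)/2
Γ^φ_{θ φ} = 1/tan(θ)
Substituting (the symmetric pair Γ^k_{ij}, Γ^k_{ji} combines into a factor 2):
d^2θ/dλ^2 - (sin(2*θ)/2) (dφ/dλ)^2 = 0
d^2φ/dλ^2 + (2/tan(θ)) (dθ/dλ)(dφ/dλ) = 0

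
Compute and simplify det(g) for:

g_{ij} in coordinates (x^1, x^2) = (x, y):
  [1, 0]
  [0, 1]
For a 2×2 metric: det(g) = g_{11}·g_{22} - g_{12}·g_{21}
= (1)·(1) - (0)·(0)
= 1 - 0
det(g) = 1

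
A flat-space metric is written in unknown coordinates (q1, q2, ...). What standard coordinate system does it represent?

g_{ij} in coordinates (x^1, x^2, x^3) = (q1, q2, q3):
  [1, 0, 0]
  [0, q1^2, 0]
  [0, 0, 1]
The line element ds^2 = dq1^2 + q1^2 dq2^2 + dq3^2 is dr^2 + r^2 dθ^2 + dz^2 with q1 = r, q2 = θ, q3 = z.
cylindrical coordinates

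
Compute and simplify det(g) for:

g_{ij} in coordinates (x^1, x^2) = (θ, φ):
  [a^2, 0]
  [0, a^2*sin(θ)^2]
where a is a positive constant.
For a 2×2 metric: det(g) = g_{11}·g_{22} - g_{12}·g_{21}
= (a^2)·(a^2*sin(θ)^2) - (0)·(0)
= a^4*sin(θ)^2 - 0
det(g) = a^4*sin(θ)^2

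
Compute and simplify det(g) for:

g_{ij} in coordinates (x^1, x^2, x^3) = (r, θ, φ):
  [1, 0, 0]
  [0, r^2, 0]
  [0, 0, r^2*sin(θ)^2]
Diagonal metric: det(g) = g_{11}·g_{22}·g_{33}
= (1)·(r^2)·(r^2*sin(θ)^2)
det(g) = r^4*sin(θ)^2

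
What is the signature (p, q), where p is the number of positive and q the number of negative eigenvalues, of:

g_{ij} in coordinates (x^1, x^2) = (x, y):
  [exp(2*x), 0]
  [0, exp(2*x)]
The metric is diagonal, so its eigenvalues are the diagonal entries: exp(2*x), exp(2*x) (at a generic point, where coordinate-dependent entries are positive).
2 positive, 0 negative.
(2, 0) - Riemannian (positive definite)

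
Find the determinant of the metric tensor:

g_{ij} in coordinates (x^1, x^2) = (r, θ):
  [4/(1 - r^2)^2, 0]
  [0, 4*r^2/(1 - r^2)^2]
For a 2×2 metric: det(g) = g_{11}·g_{22} - g_{12}·g_{21}
= (4/(1 - r^2)^2)·(4*r^2/(1 - r^2)^2) - (0)·(0)
= 16*r^2/(1 - r^2)^4 - 0
det(g) = 16*r^2/(1 - r^2)^4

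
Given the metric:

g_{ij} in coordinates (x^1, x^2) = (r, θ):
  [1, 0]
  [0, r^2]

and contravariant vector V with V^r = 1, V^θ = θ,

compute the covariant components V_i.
V_i = g_{ij} V^j:
V_r = (1)(1) + (0)(θ) = 1
V_θ = (0)(1) + (r^2)(θ) = r^2*θ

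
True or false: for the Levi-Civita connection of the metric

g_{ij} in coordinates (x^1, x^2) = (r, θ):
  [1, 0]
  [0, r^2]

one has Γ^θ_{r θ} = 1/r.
Γ^θ_{r θ} = (1/2) g^{θθ} (∂_r g_{θθ} + ∂_θ g_{θr} - ∂_θ g_{rθ}) = (1/2)(1/r^2)((2*r) + (0) - (0)) = 1/r
This equals the proposed value 1/r.
True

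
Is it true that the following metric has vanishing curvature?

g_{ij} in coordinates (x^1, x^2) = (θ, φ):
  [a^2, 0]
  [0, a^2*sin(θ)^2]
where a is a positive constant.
Non-zero Christoffel symbols:
Γ^θ_{φ φ} = -sin(2*θ)/2
Γ^φ_{θ φ} = 1/tan(θ)
Ricci tensor: R_{θθ} = 1, R_{θφ} = 0, R_{φφ} = sin(θ)^2
The Ricci tensor is non-zero, so the Riemann tensor is non-zero: not flat.
No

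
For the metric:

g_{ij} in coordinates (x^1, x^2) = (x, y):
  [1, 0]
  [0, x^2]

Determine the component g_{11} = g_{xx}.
With x^1 = x, x^2 = y, g_{11} = g_{xx} is the row-1, column-1 entry of the matrix.
g_{11} = 1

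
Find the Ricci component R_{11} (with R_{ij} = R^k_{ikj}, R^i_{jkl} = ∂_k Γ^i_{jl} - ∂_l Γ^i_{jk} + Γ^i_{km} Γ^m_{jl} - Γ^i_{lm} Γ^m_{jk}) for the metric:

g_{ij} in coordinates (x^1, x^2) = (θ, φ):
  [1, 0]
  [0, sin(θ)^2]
Non-zero Christoffel symbols (Γ^k_{ij} = Γ^k_{ji}):
Γ^θ_{φ φ} = -sin(2*θ)/2
Γ^φ_{θ φ} = 1/tan(θ)
R^θ_{θ θ θ} = 0 (a repeated index in an antisymmetric pair)
R^φ_{θ φ θ} = ∂_φ Γ^φ_{θ θ} - ∂_θ Γ^φ_{θ φ} + Γ^φ_{φ m} Γ^m_{θ θ} - Γ^φ_{θ m} Γ^m_{θ φ}
  = (0) - (-1/sin(θ)^2) + (0) - (1/tan(θ)^2) = 1
R_{θθ} = R^θ_{θ θ θ} + R^φ_{θ φ θ} = (0) + (1) = 1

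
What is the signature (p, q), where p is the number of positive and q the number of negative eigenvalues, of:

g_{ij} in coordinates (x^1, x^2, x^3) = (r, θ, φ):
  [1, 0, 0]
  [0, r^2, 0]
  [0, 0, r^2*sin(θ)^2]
The metric is diagonal, so its eigenvalues are the diagonal entries: 1, r^2, r^2*sin(θ)^2 (at a generic point, where coordinate-dependent entries are positive).
3 positive, 0 negative.
(3, 0) - Riemannian (positive definite)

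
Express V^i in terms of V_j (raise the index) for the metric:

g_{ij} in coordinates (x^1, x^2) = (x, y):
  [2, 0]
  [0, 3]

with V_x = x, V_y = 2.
Inverse metric (diagonal): g^{xx} = 1/2, g^{yy} = 1/3
V^i = g^{ij} V_j:
V^x = (1/2)(x) + (0)(2) = x/2
V^y = (0)(x) + (1/3)(2) = 2/3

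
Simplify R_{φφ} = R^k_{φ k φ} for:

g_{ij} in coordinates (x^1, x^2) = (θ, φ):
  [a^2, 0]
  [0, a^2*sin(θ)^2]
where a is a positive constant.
Non-zero Christoffel symbols (Γ^k_{ij} = Γ^k_{ji}):
Γ^θ_{φ φ} = -sin(2*θ)/2
Γ^φ_{θ φ} = 1/tan(θ)
R^θ_{φ θ φ} = ∂_θ Γ^θ_{φ φ} - ∂_φ Γ^θ_{φ θ} + Γ^θ_{θ m} Γ^m_{φ φ} - Γ^θ_{φ m} Γ^m_{φ θ}
  = (-cos(2*θ)) - (0) + (0) - (-cos(θ)^2) = sin(θ)^2
R^φ_{φ φ φ} = 0 (a repeated index in an antisymmetric pair)
R_{φφ} = R^θ_{φ θ φ} + R^φ_{φ φ φ} = (sin(θ)^2) + (0) = sin(θ)^2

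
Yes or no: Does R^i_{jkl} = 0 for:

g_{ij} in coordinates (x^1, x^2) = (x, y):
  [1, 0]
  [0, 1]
All metric components are constant, so every Christoffel symbol vanishes and R^i_{jkl} = 0.
Yes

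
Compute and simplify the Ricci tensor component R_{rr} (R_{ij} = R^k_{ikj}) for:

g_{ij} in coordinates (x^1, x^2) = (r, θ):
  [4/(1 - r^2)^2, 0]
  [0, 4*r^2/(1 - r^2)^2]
Non-zero Christoffel symbols (Γ^k_{ij} = Γ^k_{ji}):
Γ^r_{r r} = 2*r/(1 - r^2)
Γ^r_{θ θ} = (r^3 + r)/(r^2 - 1)
Γ^θ_{r θ} = (-r^2 - 1)/(r^3 - r)
R^r_{r r r} = 0 (a repeated index in an antisymmetric pair)
R^θ_{r θ r} = ∂_θ Γ^θ_{r r} - ∂_r Γ^θ_{r θ} + Γ^θ_{θ m} Γ^m_{r r} - Γ^θ_{r m} Γ^m_{r θ}
  = (0) - ((r^4 + 4*r^2 - 1)/(r^3 - r)^2) + (2*(r^2 + 1)/(r^2 - 1)^2) - ((r^2 + 1)^2/(r^3 - r)^2) = -4/(r^2 - 1)^2
R_{rr} = R^r_{r r r} + R^θ_{r θ r} = (0) + (-4/(r^2 - 1)^2) = -4/(r^2 - 1)^2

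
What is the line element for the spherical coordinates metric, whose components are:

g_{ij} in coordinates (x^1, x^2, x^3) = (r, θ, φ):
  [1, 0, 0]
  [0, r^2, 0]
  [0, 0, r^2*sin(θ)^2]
ds^2 = g_{ij} dx^i dx^j; only the non-zero components contribute.
ds^2 = dr^2 + r^2 dθ^2 + r^2*sin(θ)^2 dφ^2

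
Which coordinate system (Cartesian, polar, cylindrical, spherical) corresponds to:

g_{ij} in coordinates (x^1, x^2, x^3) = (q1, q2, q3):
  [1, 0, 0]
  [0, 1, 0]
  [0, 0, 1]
All components are constant and the metric is the identity, i.e. orthonormal rectilinear coordinates.
Cartesian (3D) coordinates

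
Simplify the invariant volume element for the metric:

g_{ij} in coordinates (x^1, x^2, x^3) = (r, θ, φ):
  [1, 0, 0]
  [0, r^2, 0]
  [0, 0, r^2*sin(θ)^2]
det(g) = r^4*sin(θ)^2
√|det(g)| = r^2*sin(θ) (taking 0 < θ < π so that |sin(θ)| = sin(θ))
Volume element: dV = r^2*sin(θ) dr dθ dφ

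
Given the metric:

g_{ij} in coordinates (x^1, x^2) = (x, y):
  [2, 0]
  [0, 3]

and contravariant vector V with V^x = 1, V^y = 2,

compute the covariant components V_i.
V_i = g_{ij} V^j:
V_x = (2)(1) + (0)(2) = 2
V_y = (0)(1) + (3)(2) = 6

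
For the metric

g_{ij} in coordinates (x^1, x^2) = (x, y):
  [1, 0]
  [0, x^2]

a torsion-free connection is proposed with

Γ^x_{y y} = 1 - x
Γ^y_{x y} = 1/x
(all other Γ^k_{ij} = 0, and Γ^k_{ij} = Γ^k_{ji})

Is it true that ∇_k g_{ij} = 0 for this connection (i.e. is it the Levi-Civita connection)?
Using ∇_k g_{ij} = ∂_k g_{ij} - Γ^m_{ki} g_{mj} - Γ^m_{kj} g_{im}:
∇_y g_{xy} = (0) - (x) - (1 - x) = -1 ≠ 0
So the connection is not metric compatible (it is not the Levi-Civita connection).
No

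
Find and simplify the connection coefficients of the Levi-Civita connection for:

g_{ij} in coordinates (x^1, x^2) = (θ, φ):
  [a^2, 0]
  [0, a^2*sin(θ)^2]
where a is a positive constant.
Using Γ^k_{ij} = (1/2) g^{km} (∂_i g_{mj} + ∂_j g_{mi} - ∂_m g_{ij}); the metric is diagonal, so only the m = k term contributes.
Non-zero symbols (using the symmetry Γ^k_{ij} = Γ^k_{ji}):
Γ^θ_{φ φ} = (1/2) g^{θθ} (∂_φ g_{θφ} + ∂_φ g_{θφ} - ∂_θ g_{φφ}) = (1/2)(1/a^2)((0) + (0) - (a^2*sin(2*θ))) = -sin(2*θ)/2
Γ^φ_{θ φ} = (1/2) g^{φφ} (∂_θ g_{φφ} + ∂_φ g_{φθ} - ∂_φ g_{θφ}) = (1/2)(1/(a^2*sin(θ)^2))((a^2*sin(2*θ)) + (0) - (0)) = 1/tan(θ)
All other Christoffel symbols are zero.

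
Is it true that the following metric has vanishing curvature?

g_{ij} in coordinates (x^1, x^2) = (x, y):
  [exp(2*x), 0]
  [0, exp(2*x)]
Non-zero Christoffel symbols:
Γ^x_{x x} = 1
Γ^x_{y y} = -1
Γ^y_{x y} = 1
Ricci tensor: R_{xx} = 0, R_{xy} = 0, R_{yy} = 0
All R_{ij} vanish; in 2 dimensions the Riemann tensor is fully determined by the Ricci tensor, so R^i_{jkl} = 0: the metric is flat (curvilinear coordinates on flat space).
Yes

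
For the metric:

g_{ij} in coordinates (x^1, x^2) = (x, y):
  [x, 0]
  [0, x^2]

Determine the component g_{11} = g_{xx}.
With x^1 = x, x^2 = y, g_{11} = g_{xx} is the row-1, column-1 entry of the matrix.
g_{11} = x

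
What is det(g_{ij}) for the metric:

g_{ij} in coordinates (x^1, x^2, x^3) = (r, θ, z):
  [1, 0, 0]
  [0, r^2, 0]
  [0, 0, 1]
Diagonal metric: det(g) = g_{11}·g_{22}·g_{33}
= (1)·(r^2)·(1)
det(g) = r^2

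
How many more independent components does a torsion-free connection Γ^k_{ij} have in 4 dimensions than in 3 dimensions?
Independent components in n dimensions: n × n(n+1)/2 = n^2(n+1)/2.
4D: 4 × 10 = 40
3D: 3 × 6 = 18
Difference = 40 - 18 = 22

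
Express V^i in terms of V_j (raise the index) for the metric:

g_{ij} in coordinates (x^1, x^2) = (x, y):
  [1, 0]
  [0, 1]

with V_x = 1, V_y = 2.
Inverse metric (diagonal): g^{xx} = 1, g^{yy} = 1
V^i = g^{ij} V_j:
V^x = (1)(1) + (0)(2) = 1
V^y = (0)(1) + (1)(2) = 2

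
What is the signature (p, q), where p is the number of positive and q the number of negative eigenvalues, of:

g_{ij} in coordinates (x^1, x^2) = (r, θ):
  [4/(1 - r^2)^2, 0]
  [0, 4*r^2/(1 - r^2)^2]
The metric is diagonal, so its eigenvalues are the diagonal entries: 4/(1 - r^2)^2, 4*r^2/(1 - r^2)^2 (at a generic point, where coordinate-dependent entries are positive).
2 positive, 0 negative.
(2, 0) - Riemannian (positive definite)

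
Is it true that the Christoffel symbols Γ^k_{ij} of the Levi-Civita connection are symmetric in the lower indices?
The Levi-Civita connection is torsion-free, which is exactly Γ^k_{ij} = Γ^k_{ji}.
Yes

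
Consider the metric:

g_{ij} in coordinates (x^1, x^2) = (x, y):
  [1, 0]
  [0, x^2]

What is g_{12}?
With x^1 = x, x^2 = y, g_{12} = g_{xy} is the row-1, column-2 entry of the matrix.
g_{12} = 0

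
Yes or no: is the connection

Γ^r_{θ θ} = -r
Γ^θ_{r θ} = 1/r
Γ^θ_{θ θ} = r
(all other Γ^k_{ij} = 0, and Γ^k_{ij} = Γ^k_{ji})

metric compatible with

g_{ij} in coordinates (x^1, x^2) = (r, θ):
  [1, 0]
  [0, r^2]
Using ∇_k g_{ij} = ∂_k g_{ij} - Γ^m_{ki} g_{mj} - Γ^m_{kj} g_{im}:
∇_θ g_{θθ} = (0) - (r^3) - (r^3) = -2*r^3 ≠ 0
So the connection is not metric compatible (it is not the Levi-Civita connection).
No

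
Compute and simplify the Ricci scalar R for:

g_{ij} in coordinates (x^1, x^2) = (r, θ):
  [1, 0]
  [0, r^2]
Non-zero Christoffel symbols (Γ^k_{ij} = Γ^k_{ji}):
Γ^r_{θ θ} = -r
Γ^θ_{r θ} = 1/r
Ricci tensor (R_{ij} = R^k_{ikj}): R_{rr} = 0, R_{rθ} = 0, R_{θθ} = 0
Inverse metric: g^{rr} = 1, g^{θθ} = 1/r^2
R = g^{ij} R_{ij} = (1)(0) + (1/r^2)(0) = 0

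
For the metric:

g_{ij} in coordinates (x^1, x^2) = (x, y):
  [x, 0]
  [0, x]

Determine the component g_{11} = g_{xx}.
With x^1 = x, x^2 = y, g_{11} = g_{xx} is the row-1, column-1 entry of the matrix.
g_{11} = x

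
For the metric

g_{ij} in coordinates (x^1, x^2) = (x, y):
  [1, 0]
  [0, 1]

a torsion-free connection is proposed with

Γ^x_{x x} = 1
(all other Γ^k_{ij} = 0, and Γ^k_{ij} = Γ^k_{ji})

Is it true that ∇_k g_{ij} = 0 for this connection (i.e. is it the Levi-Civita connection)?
Using ∇_k g_{ij} = ∂_k g_{ij} - Γ^m_{ki} g_{mj} - Γ^m_{kj} g_{im}:
∇_x g_{xx} = (0) - (1) - (1) = -2 ≠ 0
So the connection is not metric compatible (it is not the Levi-Civita connection).
No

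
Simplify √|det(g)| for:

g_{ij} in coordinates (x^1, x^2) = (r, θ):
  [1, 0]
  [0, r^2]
det(g) = r^2
√|det(g)| = r
Volume element: dV = r dr dθ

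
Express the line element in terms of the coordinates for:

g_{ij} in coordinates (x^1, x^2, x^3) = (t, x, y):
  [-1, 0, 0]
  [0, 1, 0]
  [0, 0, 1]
ds^2 = g_{ij} dx^i dx^j; only the non-zero components contribute.
ds^2 = -dt^2 + dx^2 + dy^2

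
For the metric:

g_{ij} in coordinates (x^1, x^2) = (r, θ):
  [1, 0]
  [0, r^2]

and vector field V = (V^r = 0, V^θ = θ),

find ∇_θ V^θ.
Non-zero Christoffel symbols:
Γ^r_{θ θ} = -r
Γ^θ_{r θ} = 1/r
∇_θ V^θ = ∂_θ V^θ + Γ^θ_{θ j} V^j
  = (1) + (1/r)(0) + (0)(θ)
  = 1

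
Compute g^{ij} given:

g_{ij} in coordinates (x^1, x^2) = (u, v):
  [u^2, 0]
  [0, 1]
The metric is diagonal, so g^{ij} is diagonal with entries 1/g_{ii}: diag(1/(u^2), 1).
g^{ij}:
  [1/u^2, 0]
  [0, 1]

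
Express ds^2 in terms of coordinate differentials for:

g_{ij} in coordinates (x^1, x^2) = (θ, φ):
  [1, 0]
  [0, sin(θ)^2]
ds^2 = g_{ij} dx^i dx^j; only the non-zero components contribute.
ds^2 = dθ^2 + sin(θ)^2 dφ^2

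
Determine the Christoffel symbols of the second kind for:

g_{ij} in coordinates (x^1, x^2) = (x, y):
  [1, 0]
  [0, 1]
Using Γ^k_{ij} = (1/2) g^{km} (∂_i g_{mj} + ∂_j g_{mi} - ∂_m g_{ij}); the metric is diagonal, so only the m = k term contributes.
Every metric component is constant, so all ∂_m g_{ij} = 0 and every Christoffel symbol vanishes.
All Christoffel symbols are zero.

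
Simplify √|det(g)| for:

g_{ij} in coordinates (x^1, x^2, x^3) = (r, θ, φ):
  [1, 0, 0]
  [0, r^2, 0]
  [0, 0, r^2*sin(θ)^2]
det(g) = r^4*sin(θ)^2
√|det(g)| = r^2*sin(θ) (taking 0 < θ < π so that |sin(θ)| = sin(θ))
Volume element: dV = r^2*sin(θ) dr dθ dφ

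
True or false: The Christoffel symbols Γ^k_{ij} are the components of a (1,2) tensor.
Under a change of coordinates Γ picks up an inhomogeneous term ∂²x/∂x'∂x'; e.g. Γ = 0 in Cartesian coordinates but Γ^r_{θθ} = -r in polar coordinates on the same flat plane.
False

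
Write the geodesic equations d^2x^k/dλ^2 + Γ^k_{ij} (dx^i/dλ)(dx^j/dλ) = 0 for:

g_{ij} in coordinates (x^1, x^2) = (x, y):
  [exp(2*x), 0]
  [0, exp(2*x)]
Geodesic equation: d^2x^k/dλ^2 + Γ^k_{ij} (dx^i/dλ)(dx^j/dλ) = 0.
Non-zero Christoffel symbols:
Γ^x_{x x} = 1
Γ^x_{y y} = -1
Γ^y_{x y} = 1
Substituting (the symmetric pair Γ^k_{ij}, Γ^k_{ji} combines into a factor 2):
d^2x/dλ^2 + (dx/dλ)^2 - (dy/dλ)^2 = 0
d^2y/dλ^2 + 2 (dx/dλ)(dy/dλ) = 0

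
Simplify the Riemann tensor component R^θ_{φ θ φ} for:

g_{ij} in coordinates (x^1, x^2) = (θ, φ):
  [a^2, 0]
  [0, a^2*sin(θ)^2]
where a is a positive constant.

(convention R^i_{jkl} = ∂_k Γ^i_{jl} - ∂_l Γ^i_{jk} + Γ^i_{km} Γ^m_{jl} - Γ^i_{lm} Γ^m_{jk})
Non-zero Christoffel symbols (Γ^k_{ij} = Γ^k_{ji}):
Γ^θ_{φ φ} = -sin(2*θ)/2
Γ^φ_{θ φ} = 1/tan(θ)
R^θ_{φ θ φ} = ∂_θ Γ^θ_{φ φ} - ∂_φ Γ^θ_{φ θ} + Γ^θ_{θ m} Γ^m_{φ φ} - Γ^θ_{φ m} Γ^m_{φ θ}
  = (-cos(2*θ)) - (0) + (0) - (-cos(θ)^2) = sin(θ)^2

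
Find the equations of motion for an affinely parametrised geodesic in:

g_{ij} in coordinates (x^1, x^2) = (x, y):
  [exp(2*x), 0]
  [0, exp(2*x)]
Geodesic equation: d^2x^k/dλ^2 + Γ^k_{ij} (dx^i/dλ)(dx^j/dλ) = 0.
Non-zero Christoffel symbols:
Γ^x_{x x} = 1
Γ^x_{y y} = -1
Γ^y_{x y} = 1
Substituting (the symmetric pair Γ^k_{ij}, Γ^k_{ji} combines into a factor 2):
d^2x/dλ^2 + (dx/dλ)^2 - (dy/dλ)^2 = 0
d^2y/dλ^2 + 2 (dx/dλ)(dy/dλ) = 0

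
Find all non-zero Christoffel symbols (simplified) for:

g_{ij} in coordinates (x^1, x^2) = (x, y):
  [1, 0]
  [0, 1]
Using Γ^k_{ij} = (1/2) g^{km} (∂_i g_{mj} + ∂_j g_{mi} - ∂_m g_{ij}); the metric is diagonal, so only the m = k term contributes.
Every metric component is constant, so all ∂_m g_{ij} = 0 and every Christoffel symbol vanishes.
All Christoffel symbols are zero.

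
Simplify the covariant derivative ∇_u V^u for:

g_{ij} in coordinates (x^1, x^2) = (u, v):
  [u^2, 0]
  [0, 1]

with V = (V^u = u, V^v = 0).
Non-zero Christoffel symbols:
Γ^u_{u u} = 1/u
∇_u V^u = ∂_u V^u + Γ^u_{u j} V^j
  = (1) + (1/u)(u) + (0)(0)
  = 2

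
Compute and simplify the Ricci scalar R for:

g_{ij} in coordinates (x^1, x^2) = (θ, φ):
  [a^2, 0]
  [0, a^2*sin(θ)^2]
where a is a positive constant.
Non-zero Christoffel symbols (Γ^k_{ij} = Γ^k_{ji}):
Γ^θ_{φ φ} = -sin(2*θ)/2
Γ^φ_{θ φ} = 1/tan(θ)
Ricci tensor (R_{ij} = R^k_{ikj}): R_{θθ} = 1, R_{θφ} = 0, R_{φφ} = sin(θ)^2
Inverse metric: g^{θθ} = 1/a^2, g^{φφ} = 1/(a^2*sin(θ)^2)
R = g^{ij} R_{ij} = (1/a^2)(1) + (1/(a^2*sin(θ)^2))(sin(θ)^2) = 2/a^2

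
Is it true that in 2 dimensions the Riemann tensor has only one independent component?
The number of independent components is n^2(n^2-1)/12 = 4·3/12 = 1 for n = 2 (e.g. R_{1212}).
Yes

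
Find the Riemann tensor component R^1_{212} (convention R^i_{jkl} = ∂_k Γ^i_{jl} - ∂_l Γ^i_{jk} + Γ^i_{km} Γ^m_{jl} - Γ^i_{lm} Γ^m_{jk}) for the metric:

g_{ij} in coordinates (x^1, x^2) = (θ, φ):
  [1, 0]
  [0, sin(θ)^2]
Non-zero Christoffel symbols (Γ^k_{ij} = Γ^k_{ji}):
Γ^θ_{φ φ} = -sin(2*θ)/2
Γ^φ_{θ φ} = 1/tan(θ)
R^θ_{φ θ φ} = ∂_θ Γ^θ_{φ φ} - ∂_φ Γ^θ_{φ θ} + Γ^θ_{θ m} Γ^m_{φ φ} - Γ^θ_{φ m} Γ^m_{φ θ}
  = (-cos(2*θ)) - (0) + (0) - (-cos(θ)^2) = sin(θ)^2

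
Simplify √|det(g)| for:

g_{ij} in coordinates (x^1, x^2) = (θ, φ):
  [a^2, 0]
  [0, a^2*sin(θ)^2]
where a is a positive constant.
det(g) = a^4*sin(θ)^2
√|det(g)| = a^2*sin(θ) (taking 0 < θ < π so that |sin(θ)| = sin(θ))
Volume element: dV = a^2*sin(θ) dθ dφ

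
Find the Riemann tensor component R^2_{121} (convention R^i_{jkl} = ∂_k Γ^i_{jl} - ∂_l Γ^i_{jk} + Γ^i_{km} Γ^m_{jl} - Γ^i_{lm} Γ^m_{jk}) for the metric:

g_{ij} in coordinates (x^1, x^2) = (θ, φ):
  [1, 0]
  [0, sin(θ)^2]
Non-zero Christoffel symbols (Γ^k_{ij} = Γ^k_{ji}):
Γ^θ_{φ φ} = -sin(2*θ)/2
Γ^φ_{θ φ} = 1/tan(θ)
R^φ_{θ φ θ} = ∂_φ Γ^φ_{θ θ} - ∂_θ Γ^φ_{θ φ} + Γ^φ_{φ m} Γ^m_{θ θ} - Γ^φ_{θ m} Γ^m_{θ φ}
  = (0) - (-1/sin(θ)^2) + (0) - (1/tan(θ)^2) = 1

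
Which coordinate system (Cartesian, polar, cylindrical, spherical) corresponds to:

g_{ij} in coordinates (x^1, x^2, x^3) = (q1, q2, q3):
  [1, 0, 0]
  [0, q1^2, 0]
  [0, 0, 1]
The line element ds^2 = dq1^2 + q1^2 dq2^2 + dq3^2 is dr^2 + r^2 dθ^2 + dz^2 with q1 = r, q2 = θ, q3 = z.
cylindrical coordinates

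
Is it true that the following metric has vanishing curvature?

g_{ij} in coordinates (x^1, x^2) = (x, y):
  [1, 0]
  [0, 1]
All metric components are constant, so every Christoffel symbol vanishes and R^i_{jkl} = 0.
Yes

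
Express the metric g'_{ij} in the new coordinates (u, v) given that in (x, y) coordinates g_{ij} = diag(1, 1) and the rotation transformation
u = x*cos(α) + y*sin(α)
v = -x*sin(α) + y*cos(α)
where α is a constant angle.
Invert the transformation: x = u*cos(α) - v*sin(α), y = u*sin(α) + v*cos(α)
g'_{ij} = (∂x^k/∂x'^i)(∂x^l/∂x'^j) g_{kl}; with g_{kl} = δ_{kl} this is Σ_k (∂x^k/∂x'^i)(∂x^k/∂x'^j).
Jacobian: ∂x/∂u = cos(α), ∂x/∂v = -sin(α), ∂y/∂u = sin(α), ∂y/∂v = cos(α)
g'_{uu} = (cos(α))(cos(α)) + (sin(α))(sin(α)) = 1
g'_{uv} = (cos(α))(-sin(α)) + (sin(α))(cos(α)) = 0
g'_{vv} = (-sin(α))(-sin(α)) + (cos(α))(cos(α)) = 1
g'_{ij} = diag(1, 1)
The Euclidean metric is invariant under rotations.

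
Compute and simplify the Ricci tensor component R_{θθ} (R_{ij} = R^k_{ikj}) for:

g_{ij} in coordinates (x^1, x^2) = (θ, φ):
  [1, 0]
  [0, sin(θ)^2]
Non-zero Christoffel symbols (Γ^k_{ij} = Γ^k_{ji}):
Γ^θ_{φ φ} = -sin(2*θ)/2
Γ^φ_{θ φ} = 1/tan(θ)
R^θ_{θ θ θ} = 0 (a repeated index in an antisymmetric pair)
R^φ_{θ φ θ} = ∂_φ Γ^φ_{θ θ} - ∂_θ Γ^φ_{θ φ} + Γ^φ_{φ m} Γ^m_{θ θ} - Γ^φ_{θ m} Γ^m_{θ φ}
  = (0) - (-1/sin(θ)^2) + (0) - (1/tan(θ)^2) = 1
R_{θθ} = R^θ_{θ θ θ} + R^φ_{θ φ θ} = (0) + (1) = 1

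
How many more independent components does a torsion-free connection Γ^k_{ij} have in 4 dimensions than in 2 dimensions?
Independent components in n dimensions: n × n(n+1)/2 = n^2(n+1)/2.
4D: 4 × 10 = 40
2D: 2 × 3 = 6
Difference = 40 - 6 = 34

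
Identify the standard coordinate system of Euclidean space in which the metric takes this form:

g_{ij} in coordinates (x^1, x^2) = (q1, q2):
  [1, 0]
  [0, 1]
All components are constant and the metric is the identity, i.e. orthonormal rectilinear coordinates.
Cartesian (2D) coordinates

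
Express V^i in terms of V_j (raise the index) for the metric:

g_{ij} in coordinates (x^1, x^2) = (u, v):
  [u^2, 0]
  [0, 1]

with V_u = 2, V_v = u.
Inverse metric (diagonal): g^{uu} = 1/u^2, g^{vv} = 1
V^i = g^{ij} V_j:
V^u = (1/u^2)(2) + (0)(u) = 2/u^2
V^v = (0)(2) + (1)(u) = u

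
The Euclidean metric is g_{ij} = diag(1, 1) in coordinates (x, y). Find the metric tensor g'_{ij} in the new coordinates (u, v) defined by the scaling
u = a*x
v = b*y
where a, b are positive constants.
Invert the transformation: x = u/a, y = v/b
g'_{ij} = (∂x^k/∂x'^i)(∂x^l/∂x'^j) g_{kl}; with g_{kl} = δ_{kl} this is Σ_k (∂x^k/∂x'^i)(∂x^k/∂x'^j).
Jacobian: ∂x/∂u = 1/a, ∂x/∂v = 0, ∂y/∂u = 0, ∂y/∂v = 1/b
g'_{uu} = (1/a)(1/a) + (0)(0) = 1/a^2
g'_{uv} = (1/a)(0) + (0)(1/b) = 0
g'_{vv} = (0)(0) + (1/b)(1/b) = 1/b^2
g'_{ij} = diag(1/a^2, 1/b^2)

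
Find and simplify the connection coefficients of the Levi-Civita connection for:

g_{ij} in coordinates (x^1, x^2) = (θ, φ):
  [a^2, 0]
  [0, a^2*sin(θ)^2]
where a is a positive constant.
Using Γ^k_{ij} = (1/2) g^{km} (∂_i g_{mj} + ∂_j g_{mi} - ∂_m g_{ij}); the metric is diagonal, so only the m = k term contributes.
Non-zero symbols (using the symmetry Γ^k_{ij} = Γ^k_{ji}):
Γ^θ_{φ φ} = (1/2) g^{θθ} (∂_φ g_{θφ} + ∂_φ g_{θφ} - ∂_θ g_{φφ}) = (1/2)(1/a^2)((0) + (0) - (a^2*sin(2*θ))) = -sin(2*θ)/2
Γ^φ_{θ φ} = (1/2) g^{φφ} (∂_θ g_{φφ} + ∂_φ g_{φθ} - ∂_φ g_{θφ}) = (1/2)(1/(a^2*sin(θ)^2))((a^2*sin(2*θ)) + (0) - (0)) = 1/tan(θ)
All other Christoffel symbols are zero.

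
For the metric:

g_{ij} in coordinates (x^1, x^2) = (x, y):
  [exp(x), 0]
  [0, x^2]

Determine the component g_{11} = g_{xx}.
With x^1 = x, x^2 = y, g_{11} = g_{xx} is the row-1, column-1 entry of the matrix.
g_{11} = exp(x)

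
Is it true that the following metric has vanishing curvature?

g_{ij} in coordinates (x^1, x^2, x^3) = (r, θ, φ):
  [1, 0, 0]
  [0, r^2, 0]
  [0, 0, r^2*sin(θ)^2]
Non-zero Christoffel symbols:
Γ^r_{θ θ} = -r
Γ^r_{φ φ} = -r*sin(θ)^2
Γ^θ_{r θ} = 1/r
Γ^θ_{φ φ} = -sin(2*θ)/2
Γ^φ_{r φ} = 1/r
Γ^φ_{θ φ} = 1/tan(θ)
Ricci tensor: R_{rr} = 0, R_{rθ} = 0, R_{rφ} = 0, R_{θθ} = 0, R_{θφ} = 0, R_{φφ} = 0
All R_{ij} vanish; in 3 dimensions the Riemann tensor is fully determined by the Ricci tensor, so R^i_{jkl} = 0: the metric is flat (curvilinear coordinates on flat space).
Yes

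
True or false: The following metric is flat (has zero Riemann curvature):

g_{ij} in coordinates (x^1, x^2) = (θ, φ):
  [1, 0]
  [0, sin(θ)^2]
Non-zero Christoffel symbols:
Γ^θ_{φ φ} = -sin(2*θ)/2
Γ^φ_{θ φ} = 1/tan(θ)
Ricci tensor: R_{θθ} = 1, R_{θφ} = 0, R_{φφ} = sin(θ)^2
The Ricci tensor is non-zero, so the Riemann tensor is non-zero: not flat.
False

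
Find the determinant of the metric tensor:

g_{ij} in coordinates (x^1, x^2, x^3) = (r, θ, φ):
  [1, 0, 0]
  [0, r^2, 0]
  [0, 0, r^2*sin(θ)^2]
Diagonal metric: det(g) = g_{11}·g_{22}·g_{33}
= (1)·(r^2)·(r^2*sin(θ)^2)
det(g) = r^4*sin(θ)^2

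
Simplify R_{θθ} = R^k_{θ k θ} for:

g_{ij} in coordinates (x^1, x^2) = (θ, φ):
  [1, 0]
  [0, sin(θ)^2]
Non-zero Christoffel symbols (Γ^k_{ij} = Γ^k_{ji}):
Γ^θ_{φ φ} = -sin(2*θ)/2
Γ^φ_{θ φ} = 1/tan(θ)
R^θ_{θ θ θ} = 0 (a repeated index in an antisymmetric pair)
R^φ_{θ φ θ} = ∂_φ Γ^φ_{θ θ} - ∂_θ Γ^φ_{θ φ} + Γ^φ_{φ m} Γ^m_{θ θ} - Γ^φ_{θ m} Γ^m_{θ φ}
  = (0) - (-1/sin(θ)^2) + (0) - (1/tan(θ)^2) = 1
R_{θθ} = R^θ_{θ θ θ} + R^φ_{θ φ θ} = (0) + (1) = 1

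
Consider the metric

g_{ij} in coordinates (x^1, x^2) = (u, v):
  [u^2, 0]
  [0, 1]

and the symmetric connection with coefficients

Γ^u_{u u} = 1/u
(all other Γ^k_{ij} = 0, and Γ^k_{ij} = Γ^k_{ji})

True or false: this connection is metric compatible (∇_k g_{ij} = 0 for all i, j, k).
Using ∇_k g_{ij} = ∂_k g_{ij} - Γ^m_{ki} g_{mj} - Γ^m_{kj} g_{im}:
e.g. ∇_u g_{uu} = (2*u) - (u) - (u) = 0
Every component ∇_k g_{ij} vanishes: the connection is metric compatible.
True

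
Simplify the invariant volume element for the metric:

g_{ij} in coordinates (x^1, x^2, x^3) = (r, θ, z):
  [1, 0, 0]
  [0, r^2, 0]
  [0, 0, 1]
det(g) = r^2
√|det(g)| = r
Volume element: dV = r dr dθ dz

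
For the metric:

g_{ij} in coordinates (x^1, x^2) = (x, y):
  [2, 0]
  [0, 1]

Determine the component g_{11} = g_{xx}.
With x^1 = x, x^2 = y, g_{11} = g_{xx} is the row-1, column-1 entry of the matrix.
g_{11} = 2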